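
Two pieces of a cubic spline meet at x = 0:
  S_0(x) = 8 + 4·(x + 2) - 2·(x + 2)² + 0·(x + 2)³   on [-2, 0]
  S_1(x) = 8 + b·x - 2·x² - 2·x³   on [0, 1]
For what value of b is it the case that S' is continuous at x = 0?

S_0'(x) = 4 - 4·(x + 2) + 0·(x + 2)², so S_0'(0) = -4. On the right, S_1'(0) = b, so b = -4.

-4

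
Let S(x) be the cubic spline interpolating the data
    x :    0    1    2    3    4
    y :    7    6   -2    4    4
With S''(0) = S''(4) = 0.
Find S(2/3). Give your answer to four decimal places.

7.4378

Write M_i for S''(x_i). With h_i = 1, 1, 1, 1 and divided differences Δ_i = -1, -8, 6, 0, the continuity of S' gives the tridiagonal system
  1·M_0 + 4·M_1 + 1·M_2 = 6(Δ_1 - Δ_0) = -42
  1·M_1 + 4·M_2 + 1·M_3 = 6(Δ_2 - Δ_1) = 84
  1·M_2 + 4·M_3 + 1·M_4 = 6(Δ_3 - Δ_2) = -36
Natural end conditions: M_0 = M_4 = 0.
Forward elimination and back-substitution give M_0 = 0, M_1 = -501/28, M_2 = 207/7, M_3 = -459/28, M_4 = 0.
On [0, 1], S(x) = 7 + 111/56·x + 0·x² - 167/56·x³.
With x = 2/3: S(2/3) = 5623/756.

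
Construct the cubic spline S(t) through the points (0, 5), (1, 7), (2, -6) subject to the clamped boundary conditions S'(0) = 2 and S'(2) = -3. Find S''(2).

Write M_i for S''(x_i). With h_i = 1, 1 and divided differences Δ_i = 2, -13, the continuity of S' gives the tridiagonal system
  1·M_0 + 4·M_1 + 1·M_2 = 6(Δ_1 - Δ_0) = -90
Clamped end conditions give two more equations: 2h_0·M_0 + h_0·M_1 = 6(Δ_0 - S'(0)) = 0 and h_1·M_1 + 2h_1·M_2 = 6(S'(2) - Δ_1) = 60.
Solving: M_0 = 20, M_1 = -40, M_2 = 50.

50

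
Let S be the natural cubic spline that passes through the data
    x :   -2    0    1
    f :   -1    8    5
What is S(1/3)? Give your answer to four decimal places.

With σ_i denoting the second derivative at x_i, h_i = 2, 1, and Δ_i = (y_(i+1) − y_i)/h_i = 9/2, -3:
  2·σ_0 + 6·σ_1 + 1·σ_2 = 6(Δ_1 - Δ_0) = -45
Natural end conditions: σ_0 = σ_2 = 0.
Hence σ_0 = 0, σ_1 = -15/2, σ_2 = 0.
On [0, 1], S(x) = 8 - 1/2·x - 15/4·x² + 5/4·x³.
With x = 1/3: S(1/3) = 403/54.

7.4630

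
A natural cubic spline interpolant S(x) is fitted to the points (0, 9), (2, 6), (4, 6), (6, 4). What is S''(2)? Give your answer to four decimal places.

Write m_i for S''(x_i). With h_i = 2, 2, 2 and divided differences Δ_i = -3/2, 0, -1, the continuity of S' gives the tridiagonal system
  2·m_0 + 8·m_1 + 2·m_2 = 6(Δ_1 - Δ_0) = 9
  2·m_1 + 8·m_2 + 2·m_3 = 6(Δ_2 - Δ_1) = -6
Natural end conditions: m_0 = m_3 = 0.
Hence m_0 = 0, m_1 = 7/5, m_2 = -11/10, m_3 = 0.

1.4000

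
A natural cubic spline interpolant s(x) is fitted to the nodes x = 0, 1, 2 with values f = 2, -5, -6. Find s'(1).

Write M_i for s''(x_i). With h_i = 1, 1 and divided differences Δ_i = -7, -1, the continuity of s' gives the tridiagonal system
  1·M_0 + 4·M_1 + 1·M_2 = 6(Δ_1 - Δ_0) = 36
Natural end conditions: M_0 = M_2 = 0.
Hence M_0 = 0, M_1 = 9, M_2 = 0.
On [1, 2], s'(x) = b_1 + 2c_1·(x - 1) + 3d_1·(x - 1)² with b_1 = Δ_1 - h_1(2M_1 + M_2)/6 = -4, c_1 = M_1/2 = 9/2, d_1 = (M_2 - M_1)/(6h_1) = -3/2. So s'(1) = -4.

-4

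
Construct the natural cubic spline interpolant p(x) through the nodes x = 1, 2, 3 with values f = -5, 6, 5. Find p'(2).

Write M_i for p''(x_i). With h_i = 1, 1 and divided differences Δ_i = 11, -1, the continuity of p' gives the tridiagonal system
  1·M_0 + 4·M_1 + 1·M_2 = 6(Δ_1 - Δ_0) = -72
Natural end conditions: M_0 = M_2 = 0.
Forward elimination and back-substitution give M_0 = 0, M_1 = -18, M_2 = 0.
On [2, 3], p'(x) = b_1 + 2c_1·(x - 2) + 3d_1·(x - 2)² with b_1 = Δ_1 - h_1(2M_1 + M_2)/6 = 5, c_1 = M_1/2 = -9, d_1 = (M_2 - M_1)/(6h_1) = 3. So p'(2) = 5.

5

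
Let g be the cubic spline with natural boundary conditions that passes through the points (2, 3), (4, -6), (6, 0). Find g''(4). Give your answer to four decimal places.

5.6250

With σ_i denoting the second derivative at x_i, h_i = 2, 2, and Δ_i = (y_(i+1) − y_i)/h_i = -9/2, 3:
  2·σ_0 + 8·σ_1 + 2·σ_2 = 6(Δ_1 - Δ_0) = 45
Natural end conditions: σ_0 = σ_2 = 0.
Hence σ_0 = 0, σ_1 = 45/8, σ_2 = 0.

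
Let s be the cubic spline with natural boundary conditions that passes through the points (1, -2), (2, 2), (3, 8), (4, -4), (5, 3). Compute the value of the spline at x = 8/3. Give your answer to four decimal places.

7.8201

Put σ_i = s'' at the i-th knot. Here h = (1, 1, 1, 1) and Δ = (4, 6, -12, 7), so the interior equations h_(i-1)·σ_(i-1) + 2(h_(i-1)+h_i)·σ_i + h_i·σ_(i+1) = 6(Δ_i − Δ_(i-1)) read
  1·σ_0 + 4·σ_1 + 1·σ_2 = 6(Δ_1 - Δ_0) = 12
  1·σ_1 + 4·σ_2 + 1·σ_3 = 6(Δ_2 - Δ_1) = -108
  1·σ_2 + 4·σ_3 + 1·σ_4 = 6(Δ_3 - Δ_2) = 114
Natural end conditions: σ_0 = σ_4 = 0.
Solving: σ_0 = 0, σ_1 = 363/28, σ_2 = -279/7, σ_3 = 1077/28, σ_4 = 0.
On [2, 3], s(x) = 2 + 233/28·(x - 2) + 363/56·(x - 2)² - 493/56·(x - 2)³.
With (x - 2) = 2/3: s(8/3) = 1478/189.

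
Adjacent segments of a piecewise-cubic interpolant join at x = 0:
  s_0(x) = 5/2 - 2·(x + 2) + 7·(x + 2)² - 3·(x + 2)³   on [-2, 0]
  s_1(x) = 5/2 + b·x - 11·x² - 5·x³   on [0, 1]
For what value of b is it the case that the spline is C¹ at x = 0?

-10

s_0'(x) = -2 + 14·(x + 2) - 9·(x + 2)², so s_0'(0) = -10. On the right, s_1'(0) = b, so b = -10.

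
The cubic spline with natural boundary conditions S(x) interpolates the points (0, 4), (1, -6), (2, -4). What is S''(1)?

With σ_i denoting the second derivative at x_i, h_i = 1, 1, and Δ_i = (y_(i+1) − y_i)/h_i = -10, 2:
  1·σ_0 + 4·σ_1 + 1·σ_2 = 6(Δ_1 - Δ_0) = 72
Natural end conditions: σ_0 = σ_2 = 0.
Solving the tridiagonal system: σ_0 = 0, σ_1 = 18, σ_2 = 0.

18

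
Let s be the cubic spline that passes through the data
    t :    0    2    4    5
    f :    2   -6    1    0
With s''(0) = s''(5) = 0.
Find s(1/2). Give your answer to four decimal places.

With σ_i denoting the second derivative at x_i, h_i = 2, 2, 1, and Δ_i = (y_(i+1) − y_i)/h_i = -4, 7/2, -1:
  2·σ_0 + 8·σ_1 + 2·σ_2 = 6(Δ_1 - Δ_0) = 45
  2·σ_1 + 6·σ_2 + 1·σ_3 = 6(Δ_2 - Δ_1) = -27
Natural end conditions: σ_0 = σ_3 = 0.
Solving the tridiagonal system: σ_0 = 0, σ_1 = 81/11, σ_2 = -153/22, σ_3 = 0.
On [0, 2], s(t) = 2 - 71/11·t + 0·t² + 27/44·t³.
With t = 1/2: s(1/2) = -405/352.

-1.1506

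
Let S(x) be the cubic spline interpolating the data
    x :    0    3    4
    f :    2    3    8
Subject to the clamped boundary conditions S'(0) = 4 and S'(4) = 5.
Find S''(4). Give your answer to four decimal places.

-3.2500

Let m_i = S''(x_i). Step sizes h_i = 3, 1; slopes of the chords Δ_i = (y_(i+1) - y_i)/h_i = 1/3, 5.
  3·m_0 + 8·m_1 + 1·m_2 = 6(Δ_1 - Δ_0) = 28
Clamped end conditions give two more equations: 2h_0·m_0 + h_0·m_1 = 6(Δ_0 - S'(0)) = -22 and h_1·m_1 + 2h_1·m_2 = 6(S'(4) - Δ_1) = 0.
Solving the tridiagonal system: m_0 = -83/12, m_1 = 13/2, m_2 = -13/4.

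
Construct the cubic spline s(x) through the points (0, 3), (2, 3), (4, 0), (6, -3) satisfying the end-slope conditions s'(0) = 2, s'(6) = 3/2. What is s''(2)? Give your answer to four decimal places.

With M_i denoting the second derivative at x_i, h_i = 2, 2, 2, and Δ_i = (y_(i+1) − y_i)/h_i = 0, -3/2, -3/2:
  2·M_0 + 8·M_1 + 2·M_2 = 6(Δ_1 - Δ_0) = -9
  2·M_1 + 8·M_2 + 2·M_3 = 6(Δ_2 - Δ_1) = 0
Clamped end conditions give two more equations: 2h_0·M_0 + h_0·M_1 = 6(Δ_0 - s'(0)) = -12 and h_2·M_2 + 2h_2·M_3 = 6(s'(6) - Δ_2) = 18.
Hence M_0 = -89/30, M_1 = -1/15, M_2 = -19/15, M_3 = 77/15.

-0.0667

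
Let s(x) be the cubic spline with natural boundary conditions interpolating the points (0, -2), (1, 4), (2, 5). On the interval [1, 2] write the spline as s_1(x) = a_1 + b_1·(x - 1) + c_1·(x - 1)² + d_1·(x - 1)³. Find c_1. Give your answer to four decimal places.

-3.7500

With M_i denoting the second derivative at x_i, h_i = 1, 1, and Δ_i = (y_(i+1) − y_i)/h_i = 6, 1:
  1·M_0 + 4·M_1 + 1·M_2 = 6(Δ_1 - Δ_0) = -30
Natural end conditions: M_0 = M_2 = 0.
Hence M_0 = 0, M_1 = -15/2, M_2 = 0.
On [1, 2], with s_1(x) = a_1 + b_1·(x - 1) + c_1·(x - 1)² + d_1·(x - 1)³: c_1 = M_1/2 = -15/4, d_1 = (M_2 - M_1)/(6h_1) = 5/4, b_1 = Δ_1 - h_1(2M_1 + M_2)/6 = 7/2.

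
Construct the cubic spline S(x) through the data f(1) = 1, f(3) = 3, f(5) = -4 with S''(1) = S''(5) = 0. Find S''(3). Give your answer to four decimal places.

Let σ_i = S''(x_i). Step sizes h_i = 2, 2; slopes of the chords Δ_i = (y_(i+1) - y_i)/h_i = 1, -7/2.
  2·σ_0 + 8·σ_1 + 2·σ_2 = 6(Δ_1 - Δ_0) = -27
Natural end conditions: σ_0 = σ_2 = 0.
Forward elimination and back-substitution give σ_0 = 0, σ_1 = -27/8, σ_2 = 0.

-3.3750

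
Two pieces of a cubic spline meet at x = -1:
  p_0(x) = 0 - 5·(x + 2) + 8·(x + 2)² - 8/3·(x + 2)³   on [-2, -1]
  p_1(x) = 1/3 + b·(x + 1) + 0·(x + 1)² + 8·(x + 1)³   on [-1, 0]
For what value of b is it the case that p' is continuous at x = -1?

3

p_0'(x) = -5 + 16·(x + 2) - 8·(x + 2)², so p_0'(-1) = 3. On the right, p_1'(-1) = b, so b = 3.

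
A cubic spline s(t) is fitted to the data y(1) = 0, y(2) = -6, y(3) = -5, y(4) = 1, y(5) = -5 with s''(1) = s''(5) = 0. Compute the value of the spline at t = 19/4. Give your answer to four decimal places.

-2.6922

With σ_i denoting the second derivative at x_i, h_i = 1, 1, 1, 1, and Δ_i = (y_(i+1) − y_i)/h_i = -6, 1, 6, -6:
  1·σ_0 + 4·σ_1 + 1·σ_2 = 6(Δ_1 - Δ_0) = 42
  1·σ_1 + 4·σ_2 + 1·σ_3 = 6(Δ_2 - Δ_1) = 30
  1·σ_2 + 4·σ_3 + 1·σ_4 = 6(Δ_3 - Δ_2) = -72
Natural end conditions: σ_0 = σ_4 = 0.
Solving the tridiagonal system: σ_0 = 0, σ_1 = 219/28, σ_2 = 75/7, σ_3 = -579/28, σ_4 = 0.
On [4, 5], s(t) = 1 + 25/28·(t - 4) - 579/56·(t - 4)² + 193/56·(t - 4)³.
With (t - 4) = 3/4: s(19/4) = -9649/3584.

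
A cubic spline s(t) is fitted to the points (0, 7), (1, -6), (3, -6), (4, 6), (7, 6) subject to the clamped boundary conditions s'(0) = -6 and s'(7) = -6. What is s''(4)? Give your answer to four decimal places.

-9.6393

Let σ_i = s''(x_i). Step sizes h_i = 1, 2, 1, 3; slopes of the chords Δ_i = (y_(i+1) - y_i)/h_i = -13, 0, 12, 0.
  1·σ_0 + 6·σ_1 + 2·σ_2 = 6(Δ_1 - Δ_0) = 78
  2·σ_1 + 6·σ_2 + 1·σ_3 = 6(Δ_2 - Δ_1) = 72
  1·σ_2 + 8·σ_3 + 3·σ_4 = 6(Δ_3 - Δ_2) = -72
Clamped end conditions give two more equations: 2h_0·σ_0 + h_0·σ_1 = 6(Δ_0 - s'(0)) = -42 and h_3·σ_3 + 2h_3·σ_4 = 6(s'(7) - Δ_3) = -36.
Solving: σ_0 = -1734/61, σ_1 = 906/61, σ_2 = 528/61, σ_3 = -588/61, σ_4 = -72/61.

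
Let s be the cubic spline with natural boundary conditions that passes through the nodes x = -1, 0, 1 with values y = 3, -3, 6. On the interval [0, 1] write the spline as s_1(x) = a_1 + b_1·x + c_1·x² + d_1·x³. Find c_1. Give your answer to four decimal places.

11.2500

Put M_i = s'' at the i-th knot. Here h = (1, 1) and Δ = (-6, 9), so the interior equations h_(i-1)·M_(i-1) + 2(h_(i-1)+h_i)·M_i + h_i·M_(i+1) = 6(Δ_i − Δ_(i-1)) read
  1·M_0 + 4·M_1 + 1·M_2 = 6(Δ_1 - Δ_0) = 90
Natural end conditions: M_0 = M_2 = 0.
Hence M_0 = 0, M_1 = 45/2, M_2 = 0.
On [0, 1], with s_1(x) = a_1 + b_1·x + c_1·x² + d_1·x³: c_1 = M_1/2 = 45/4, d_1 = (M_2 - M_1)/(6h_1) = -15/4, b_1 = Δ_1 - h_1(2M_1 + M_2)/6 = 3/2.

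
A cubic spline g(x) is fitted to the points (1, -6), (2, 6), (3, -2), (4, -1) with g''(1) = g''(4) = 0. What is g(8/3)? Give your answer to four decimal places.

1.0420

Write m_i for g''(x_i). With h_i = 1, 1, 1 and divided differences Δ_i = 12, -8, 1, the continuity of g' gives the tridiagonal system
  1·m_0 + 4·m_1 + 1·m_2 = 6(Δ_1 - Δ_0) = -120
  1·m_1 + 4·m_2 + 1·m_3 = 6(Δ_2 - Δ_1) = 54
Natural end conditions: m_0 = m_3 = 0.
Solving the tridiagonal system: m_0 = 0, m_1 = -178/5, m_2 = 112/5, m_3 = 0.
On [2, 3], g(x) = 6 + 2/15·(x - 2) - 89/5·(x - 2)² + 29/3·(x - 2)³.
With (x - 2) = 2/3: g(8/3) = 422/405.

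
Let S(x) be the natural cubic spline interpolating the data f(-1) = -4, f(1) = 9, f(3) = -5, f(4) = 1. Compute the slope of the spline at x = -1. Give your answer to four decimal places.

11.3636

Let M_i = S''(x_i). Step sizes h_i = 2, 2, 1; slopes of the chords Δ_i = (y_(i+1) - y_i)/h_i = 13/2, -7, 6.
  2·M_0 + 8·M_1 + 2·M_2 = 6(Δ_1 - Δ_0) = -81
  2·M_1 + 6·M_2 + 1·M_3 = 6(Δ_2 - Δ_1) = 78
Natural end conditions: M_0 = M_3 = 0.
Solving: M_0 = 0, M_1 = -321/22, M_2 = 393/22, M_3 = 0.
On [-1, 1], S'(x) = b_0 + 2c_0·(x + 1) + 3d_0·(x + 1)² with b_0 = Δ_0 - h_0(2M_0 + M_1)/6 = 125/11, c_0 = M_0/2 = 0, d_0 = (M_1 - M_0)/(6h_0) = -107/88. So S'(-1) = 125/11.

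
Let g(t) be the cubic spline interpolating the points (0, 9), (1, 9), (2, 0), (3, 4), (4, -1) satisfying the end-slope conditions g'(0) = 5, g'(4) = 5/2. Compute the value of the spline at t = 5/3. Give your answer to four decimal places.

2.0086

Let σ_i = g''(x_i). Step sizes h_i = 1, 1, 1, 1; slopes of the chords Δ_i = (y_(i+1) - y_i)/h_i = 0, -9, 4, -5.
  1·σ_0 + 4·σ_1 + 1·σ_2 = 6(Δ_1 - Δ_0) = -54
  1·σ_1 + 4·σ_2 + 1·σ_3 = 6(Δ_2 - Δ_1) = 78
  1·σ_2 + 4·σ_3 + 1·σ_4 = 6(Δ_3 - Δ_2) = -54
Clamped end conditions give two more equations: 2h_0·σ_0 + h_0·σ_1 = 6(Δ_0 - g'(0)) = -30 and h_3·σ_3 + 2h_3·σ_4 = 6(g'(4) - Δ_3) = 45.
Solving: σ_0 = -269/56, σ_1 = -571/28, σ_2 = 259/8, σ_3 = -871/28, σ_4 = 2131/56.
On [1, 2], g(t) = 9 - 851/112·(t - 1) - 571/56·(t - 1)² + 985/112·(t - 1)³.
With (t - 1) = 2/3: g(5/3) = 3037/1512.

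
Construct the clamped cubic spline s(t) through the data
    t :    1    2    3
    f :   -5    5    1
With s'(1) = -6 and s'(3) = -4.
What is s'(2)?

7

Put M_i = s'' at the i-th knot. Here h = (1, 1) and Δ = (10, -4), so the interior equations h_(i-1)·M_(i-1) + 2(h_(i-1)+h_i)·M_i + h_i·M_(i+1) = 6(Δ_i − Δ_(i-1)) read
  1·M_0 + 4·M_1 + 1·M_2 = 6(Δ_1 - Δ_0) = -84
Clamped end conditions give two more equations: 2h_0·M_0 + h_0·M_1 = 6(Δ_0 - s'(1)) = 96 and h_1·M_1 + 2h_1·M_2 = 6(s'(3) - Δ_1) = 0.
Hence M_0 = 70, M_1 = -44, M_2 = 22.
On [2, 3], s'(t) = b_1 + 2c_1·(t - 2) + 3d_1·(t - 2)² with b_1 = Δ_1 - h_1(2M_1 + M_2)/6 = 7, c_1 = M_1/2 = -22, d_1 = (M_2 - M_1)/(6h_1) = 11. So s'(2) = 7.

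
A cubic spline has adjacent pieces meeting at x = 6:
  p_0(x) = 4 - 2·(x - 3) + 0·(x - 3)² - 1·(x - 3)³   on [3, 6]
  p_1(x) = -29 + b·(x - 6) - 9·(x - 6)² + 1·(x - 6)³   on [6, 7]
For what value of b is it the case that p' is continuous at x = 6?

-29

p_0'(x) = -2 + 0·(x - 3) - 3·(x - 3)², so p_0'(6) = -29. On the right, p_1'(6) = b, so b = -29.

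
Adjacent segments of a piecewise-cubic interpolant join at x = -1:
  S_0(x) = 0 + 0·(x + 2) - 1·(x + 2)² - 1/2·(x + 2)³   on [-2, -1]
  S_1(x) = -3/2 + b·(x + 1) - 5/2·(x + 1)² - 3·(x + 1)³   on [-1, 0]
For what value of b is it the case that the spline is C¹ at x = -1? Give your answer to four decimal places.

-3.5000

S_0'(x) = 0 - 2·(x + 2) - 3/2·(x + 2)², so S_0'(-1) = -7/2. On the right, S_1'(-1) = b, so b = -7/2.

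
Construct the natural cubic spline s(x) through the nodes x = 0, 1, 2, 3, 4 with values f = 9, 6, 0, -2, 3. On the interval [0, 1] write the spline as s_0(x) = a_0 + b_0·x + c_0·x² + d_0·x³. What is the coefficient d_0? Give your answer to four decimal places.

Let m_i = s''(x_i). Step sizes h_i = 1, 1, 1, 1; slopes of the chords Δ_i = (y_(i+1) - y_i)/h_i = -3, -6, -2, 5.
  1·m_0 + 4·m_1 + 1·m_2 = 6(Δ_1 - Δ_0) = -18
  1·m_1 + 4·m_2 + 1·m_3 = 6(Δ_2 - Δ_1) = 24
  1·m_2 + 4·m_3 + 1·m_4 = 6(Δ_3 - Δ_2) = 42
Natural end conditions: m_0 = m_4 = 0.
Hence m_0 = 0, m_1 = -81/14, m_2 = 36/7, m_3 = 129/14, m_4 = 0.
On [0, 1], with s_0(x) = a_0 + b_0·x + c_0·x² + d_0·x³: c_0 = m_0/2 = 0, d_0 = (m_1 - m_0)/(6h_0) = -27/28, b_0 = Δ_0 - h_0(2m_0 + m_1)/6 = -57/28.

-0.9643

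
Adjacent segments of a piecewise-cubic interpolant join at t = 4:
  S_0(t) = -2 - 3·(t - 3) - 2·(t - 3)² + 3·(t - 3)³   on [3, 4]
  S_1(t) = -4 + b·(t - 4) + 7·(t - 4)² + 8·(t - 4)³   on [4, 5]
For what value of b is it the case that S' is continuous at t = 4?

2

S_0'(t) = -3 - 4·(t - 3) + 9·(t - 3)², so S_0'(4) = 2. On the right, S_1'(4) = b, so b = 2.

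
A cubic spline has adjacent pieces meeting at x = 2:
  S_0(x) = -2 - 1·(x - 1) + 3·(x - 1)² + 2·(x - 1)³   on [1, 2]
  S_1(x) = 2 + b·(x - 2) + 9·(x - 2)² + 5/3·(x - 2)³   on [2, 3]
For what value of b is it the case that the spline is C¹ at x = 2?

11

S_0'(x) = -1 + 6·(x - 1) + 6·(x - 1)², so S_0'(2) = 11. On the right, S_1'(2) = b, so b = 11.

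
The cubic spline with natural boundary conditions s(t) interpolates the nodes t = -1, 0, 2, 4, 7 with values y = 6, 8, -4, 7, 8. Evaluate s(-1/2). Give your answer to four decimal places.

With M_i denoting the second derivative at x_i, h_i = 1, 2, 2, 3, and Δ_i = (y_(i+1) − y_i)/h_i = 2, -6, 11/2, 1/3:
  1·M_0 + 6·M_1 + 2·M_2 = 6(Δ_1 - Δ_0) = -48
  2·M_1 + 8·M_2 + 2·M_3 = 6(Δ_2 - Δ_1) = 69
  2·M_2 + 10·M_3 + 3·M_4 = 6(Δ_3 - Δ_2) = -31
Natural end conditions: M_0 = M_4 = 0.
Forward elimination and back-substitution give M_0 = 0, M_1 = -161/13, M_2 = 171/13, M_3 = -149/26, M_4 = 0.
On [-1, 0], s(t) = 6 + 317/78·(t + 1) + 0·(t + 1)² - 161/78·(t + 1)³.
With (t + 1) = 1/2: s(-1/2) = 1617/208.

7.7740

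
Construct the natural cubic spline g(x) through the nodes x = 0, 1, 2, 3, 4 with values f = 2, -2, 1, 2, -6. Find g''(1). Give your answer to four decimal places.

Write σ_i for g''(x_i). With h_i = 1, 1, 1, 1 and divided differences Δ_i = -4, 3, 1, -8, the continuity of g' gives the tridiagonal system
  1·σ_0 + 4·σ_1 + 1·σ_2 = 6(Δ_1 - Δ_0) = 42
  1·σ_1 + 4·σ_2 + 1·σ_3 = 6(Δ_2 - Δ_1) = -12
  1·σ_2 + 4·σ_3 + 1·σ_4 = 6(Δ_3 - Δ_2) = -54
Natural end conditions: σ_0 = σ_4 = 0.
Forward elimination and back-substitution give σ_0 = 0, σ_1 = 78/7, σ_2 = -18/7, σ_3 = -90/7, σ_4 = 0.

11.1429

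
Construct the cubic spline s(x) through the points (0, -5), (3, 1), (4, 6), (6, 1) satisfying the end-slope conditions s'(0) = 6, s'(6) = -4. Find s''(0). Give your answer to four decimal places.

-7.0238

Put M_i = s'' at the i-th knot. Here h = (3, 1, 2) and Δ = (2, 5, -5/2), so the interior equations h_(i-1)·M_(i-1) + 2(h_(i-1)+h_i)·M_i + h_i·M_(i+1) = 6(Δ_i − Δ_(i-1)) read
  3·M_0 + 8·M_1 + 1·M_2 = 6(Δ_1 - Δ_0) = 18
  1·M_1 + 6·M_2 + 2·M_3 = 6(Δ_2 - Δ_1) = -45
Clamped end conditions give two more equations: 2h_0·M_0 + h_0·M_1 = 6(Δ_0 - s'(0)) = -24 and h_2·M_2 + 2h_2·M_3 = 6(s'(6) - Δ_2) = -9.
Solving: M_0 = -295/42, M_1 = 127/21, M_2 = -391/42, M_3 = 101/42.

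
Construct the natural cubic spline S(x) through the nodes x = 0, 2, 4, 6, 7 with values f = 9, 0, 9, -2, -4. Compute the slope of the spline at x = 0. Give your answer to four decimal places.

With m_i denoting the second derivative at x_i, h_i = 2, 2, 2, 1, and Δ_i = (y_(i+1) − y_i)/h_i = -9/2, 9/2, -11/2, -2:
  2·m_0 + 8·m_1 + 2·m_2 = 6(Δ_1 - Δ_0) = 54
  2·m_1 + 8·m_2 + 2·m_3 = 6(Δ_2 - Δ_1) = -60
  2·m_2 + 6·m_3 + 1·m_4 = 6(Δ_3 - Δ_2) = 21
Natural end conditions: m_0 = m_4 = 0.
Hence m_0 = 0, m_1 = 795/82, m_2 = -483/41, m_3 = 609/82, m_4 = 0.
On [0, 2], S'(x) = b_0 + 2c_0·x + 3d_0·x² with b_0 = Δ_0 - h_0(2m_0 + m_1)/6 = -317/41, c_0 = m_0/2 = 0, d_0 = (m_1 - m_0)/(6h_0) = 265/328. So S'(0) = -317/41.

-7.7317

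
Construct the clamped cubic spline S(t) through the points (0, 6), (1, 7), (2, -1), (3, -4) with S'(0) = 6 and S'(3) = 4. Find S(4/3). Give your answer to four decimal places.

4.8222

Write M_i for S''(x_i). With h_i = 1, 1, 1 and divided differences Δ_i = 1, -8, -3, the continuity of S' gives the tridiagonal system
  1·M_0 + 4·M_1 + 1·M_2 = 6(Δ_1 - Δ_0) = -54
  1·M_1 + 4·M_2 + 1·M_3 = 6(Δ_2 - Δ_1) = 30
Clamped end conditions give two more equations: 2h_0·M_0 + h_0·M_1 = 6(Δ_0 - S'(0)) = -30 and h_2·M_2 + 2h_2·M_3 = 6(S'(3) - Δ_2) = 42.
Hence M_0 = -128/15, M_1 = -194/15, M_2 = 94/15, M_3 = 268/15.
On [1, 2], S(t) = 7 - 71/15·(t - 1) - 97/15·(t - 1)² + 16/5·(t - 1)³.
With (t - 1) = 1/3: S(4/3) = 217/45.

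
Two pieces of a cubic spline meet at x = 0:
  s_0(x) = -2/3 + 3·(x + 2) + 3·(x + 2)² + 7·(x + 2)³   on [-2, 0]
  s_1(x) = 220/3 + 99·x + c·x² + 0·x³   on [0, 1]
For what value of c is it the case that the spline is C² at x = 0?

45

s_0''(x) = 6 + 42·(x + 2), so s_0''(0) = 90. On the right, s_1''(0) = 2c, so c = 45.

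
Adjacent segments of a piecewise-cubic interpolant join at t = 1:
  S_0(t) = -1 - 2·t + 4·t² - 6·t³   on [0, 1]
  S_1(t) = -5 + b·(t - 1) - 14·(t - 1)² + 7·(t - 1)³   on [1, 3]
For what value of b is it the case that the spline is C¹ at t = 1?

S_0'(t) = -2 + 8·t - 18·t², so S_0'(1) = -12. On the right, S_1'(1) = b, so b = -12.

-12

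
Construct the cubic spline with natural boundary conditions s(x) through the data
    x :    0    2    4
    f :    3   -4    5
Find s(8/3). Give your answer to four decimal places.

-2.4815

Put σ_i = s'' at the i-th knot. Here h = (2, 2) and Δ = (-7/2, 9/2), so the interior equations h_(i-1)·σ_(i-1) + 2(h_(i-1)+h_i)·σ_i + h_i·σ_(i+1) = 6(Δ_i − Δ_(i-1)) read
  2·σ_0 + 8·σ_1 + 2·σ_2 = 6(Δ_1 - Δ_0) = 48
Natural end conditions: σ_0 = σ_2 = 0.
Hence σ_0 = 0, σ_1 = 6, σ_2 = 0.
On [2, 4], s(x) = -4 + 1/2·(x - 2) + 3·(x - 2)² - 1/2·(x - 2)³.
With (x - 2) = 2/3: s(8/3) = -67/27.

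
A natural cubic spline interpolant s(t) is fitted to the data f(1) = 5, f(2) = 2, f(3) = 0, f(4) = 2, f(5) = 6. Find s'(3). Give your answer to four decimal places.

With m_i denoting the second derivative at x_i, h_i = 1, 1, 1, 1, and Δ_i = (y_(i+1) − y_i)/h_i = -3, -2, 2, 4:
  1·m_0 + 4·m_1 + 1·m_2 = 6(Δ_1 - Δ_0) = 6
  1·m_1 + 4·m_2 + 1·m_3 = 6(Δ_2 - Δ_1) = 24
  1·m_2 + 4·m_3 + 1·m_4 = 6(Δ_3 - Δ_2) = 12
Natural end conditions: m_0 = m_4 = 0.
Hence m_0 = 0, m_1 = 3/28, m_2 = 39/7, m_3 = 45/28, m_4 = 0.
On [3, 4], s'(t) = b_2 + 2c_2·(t - 3) + 3d_2·(t - 3)² with b_2 = Δ_2 - h_2(2m_2 + m_3)/6 = -1/8, c_2 = m_2/2 = 39/14, d_2 = (m_3 - m_2)/(6h_2) = -37/56. So s'(3) = -1/8.

-0.1250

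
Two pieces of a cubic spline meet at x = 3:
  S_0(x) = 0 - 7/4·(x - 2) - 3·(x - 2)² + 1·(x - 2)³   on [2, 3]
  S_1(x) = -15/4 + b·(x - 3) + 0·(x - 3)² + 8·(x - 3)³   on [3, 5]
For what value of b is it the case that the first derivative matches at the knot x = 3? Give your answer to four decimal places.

-4.7500

S_0'(x) = -7/4 - 6·(x - 2) + 3·(x - 2)², so S_0'(3) = -19/4. On the right, S_1'(3) = b, so b = -19/4.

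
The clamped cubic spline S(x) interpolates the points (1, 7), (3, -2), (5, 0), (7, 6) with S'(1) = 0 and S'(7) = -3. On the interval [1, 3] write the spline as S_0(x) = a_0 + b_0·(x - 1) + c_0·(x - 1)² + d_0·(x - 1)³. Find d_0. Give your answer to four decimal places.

1.3000

With M_i denoting the second derivative at x_i, h_i = 2, 2, 2, and Δ_i = (y_(i+1) − y_i)/h_i = -9/2, 1, 3:
  2·M_0 + 8·M_1 + 2·M_2 = 6(Δ_1 - Δ_0) = 33
  2·M_1 + 8·M_2 + 2·M_3 = 6(Δ_2 - Δ_1) = 12
Clamped end conditions give two more equations: 2h_0·M_0 + h_0·M_1 = 6(Δ_0 - S'(1)) = -27 and h_2·M_2 + 2h_2·M_3 = 6(S'(7) - Δ_2) = -36.
Hence M_0 = -97/10, M_1 = 59/10, M_2 = 13/5, M_3 = -103/10.
On [1, 3], with S_0(x) = a_0 + b_0·(x - 1) + c_0·(x - 1)² + d_0·(x - 1)³: c_0 = M_0/2 = -97/20, d_0 = (M_1 - M_0)/(6h_0) = 13/10, b_0 = Δ_0 - h_0(2M_0 + M_1)/6 = 0.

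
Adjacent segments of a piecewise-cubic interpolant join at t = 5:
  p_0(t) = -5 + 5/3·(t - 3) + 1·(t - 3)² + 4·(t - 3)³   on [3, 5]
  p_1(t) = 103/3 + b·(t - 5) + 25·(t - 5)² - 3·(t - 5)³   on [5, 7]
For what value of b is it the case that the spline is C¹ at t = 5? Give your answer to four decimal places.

p_0'(t) = 5/3 + 2·(t - 3) + 12·(t - 3)², so p_0'(5) = 161/3. On the right, p_1'(5) = b, so b = 161/3.

53.6667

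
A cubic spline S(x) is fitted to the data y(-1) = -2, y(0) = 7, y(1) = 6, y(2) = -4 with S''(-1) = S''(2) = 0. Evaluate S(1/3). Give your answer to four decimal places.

7.9457

Let σ_i = S''(x_i). Step sizes h_i = 1, 1, 1; slopes of the chords Δ_i = (y_(i+1) - y_i)/h_i = 9, -1, -10.
  1·σ_0 + 4·σ_1 + 1·σ_2 = 6(Δ_1 - Δ_0) = -60
  1·σ_1 + 4·σ_2 + 1·σ_3 = 6(Δ_2 - Δ_1) = -54
Natural end conditions: σ_0 = σ_3 = 0.
Solving: σ_0 = 0, σ_1 = -62/5, σ_2 = -52/5, σ_3 = 0.
On [0, 1], S(x) = 7 + 73/15·x - 31/5·x² + 1/3·x³.
With x = 1/3: S(1/3) = 3218/405.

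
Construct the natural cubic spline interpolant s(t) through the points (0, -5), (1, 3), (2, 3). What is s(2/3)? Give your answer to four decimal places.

Let σ_i = s''(x_i). Step sizes h_i = 1, 1; slopes of the chords Δ_i = (y_(i+1) - y_i)/h_i = 8, 0.
  1·σ_0 + 4·σ_1 + 1·σ_2 = 6(Δ_1 - Δ_0) = -48
Natural end conditions: σ_0 = σ_2 = 0.
Solving: σ_0 = 0, σ_1 = -12, σ_2 = 0.
On [0, 1], s(t) = -5 + 10·t + 0·t² - 2·t³.
With t = 2/3: s(2/3) = 29/27.

1.0741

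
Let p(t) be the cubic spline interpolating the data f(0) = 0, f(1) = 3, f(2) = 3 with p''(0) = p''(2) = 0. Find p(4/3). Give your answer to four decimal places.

3.2778

With m_i denoting the second derivative at x_i, h_i = 1, 1, and Δ_i = (y_(i+1) − y_i)/h_i = 3, 0:
  1·m_0 + 4·m_1 + 1·m_2 = 6(Δ_1 - Δ_0) = -18
Natural end conditions: m_0 = m_2 = 0.
Solving: m_0 = 0, m_1 = -9/2, m_2 = 0.
On [1, 2], p(t) = 3 + 3/2·(t - 1) - 9/4·(t - 1)² + 3/4·(t - 1)³.
With (t - 1) = 1/3: p(4/3) = 59/18.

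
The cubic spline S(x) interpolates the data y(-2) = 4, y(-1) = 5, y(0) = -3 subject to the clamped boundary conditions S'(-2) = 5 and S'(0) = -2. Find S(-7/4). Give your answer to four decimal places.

5.1406

With M_i denoting the second derivative at x_i, h_i = 1, 1, and Δ_i = (y_(i+1) − y_i)/h_i = 1, -8:
  1·M_0 + 4·M_1 + 1·M_2 = 6(Δ_1 - Δ_0) = -54
Clamped end conditions give two more equations: 2h_0·M_0 + h_0·M_1 = 6(Δ_0 - S'(-2)) = -24 and h_1·M_1 + 2h_1·M_2 = 6(S'(0) - Δ_1) = 36.
Solving: M_0 = -2, M_1 = -20, M_2 = 28.
On [-2, -1], S(x) = 4 + 5·(x + 2) - 1·(x + 2)² - 3·(x + 2)³.
With (x + 2) = 1/4: S(-7/4) = 329/64.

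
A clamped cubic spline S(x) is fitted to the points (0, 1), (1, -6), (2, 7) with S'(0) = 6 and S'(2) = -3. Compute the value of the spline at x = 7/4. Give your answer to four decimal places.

Write m_i for S''(x_i). With h_i = 1, 1 and divided differences Δ_i = -7, 13, the continuity of S' gives the tridiagonal system
  1·m_0 + 4·m_1 + 1·m_2 = 6(Δ_1 - Δ_0) = 120
Clamped end conditions give two more equations: 2h_0·m_0 + h_0·m_1 = 6(Δ_0 - S'(0)) = -78 and h_1·m_1 + 2h_1·m_2 = 6(S'(2) - Δ_1) = -96.
Solving: m_0 = -147/2, m_1 = 69, m_2 = -165/2.
On [1, 2], S(x) = -6 + 15/4·(x - 1) + 69/2·(x - 1)² - 101/4·(x - 1)³.
With (x - 1) = 3/4: S(7/4) = 1425/256.

5.5664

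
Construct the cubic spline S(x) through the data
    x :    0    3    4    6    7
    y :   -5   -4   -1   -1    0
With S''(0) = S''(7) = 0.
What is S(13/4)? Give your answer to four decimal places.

-3.2233

Write M_i for S''(x_i). With h_i = 3, 1, 2, 1 and divided differences Δ_i = 1/3, 3, 0, 1, the continuity of S' gives the tridiagonal system
  3·M_0 + 8·M_1 + 1·M_2 = 6(Δ_1 - Δ_0) = 16
  1·M_1 + 6·M_2 + 2·M_3 = 6(Δ_2 - Δ_1) = -18
  2·M_2 + 6·M_3 + 1·M_4 = 6(Δ_3 - Δ_2) = 6
Natural end conditions: M_0 = M_4 = 0.
Solving the tridiagonal system: M_0 = 0, M_1 = 316/125, M_2 = -528/125, M_3 = 301/125, M_4 = 0.
On [3, 4], S(x) = -4 + 1073/375·(x - 3) + 158/125·(x - 3)² - 422/375·(x - 3)³.
With (x - 3) = 1/4: S(13/4) = -12893/4000.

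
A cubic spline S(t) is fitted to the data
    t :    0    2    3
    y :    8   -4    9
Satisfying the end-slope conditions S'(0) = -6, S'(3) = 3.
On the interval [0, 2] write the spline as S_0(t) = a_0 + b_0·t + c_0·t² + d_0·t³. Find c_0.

Write M_i for S''(x_i). With h_i = 2, 1 and divided differences Δ_i = -6, 13, the continuity of S' gives the tridiagonal system
  2·M_0 + 6·M_1 + 1·M_2 = 6(Δ_1 - Δ_0) = 114
Clamped end conditions give two more equations: 2h_0·M_0 + h_0·M_1 = 6(Δ_0 - S'(0)) = 0 and h_1·M_1 + 2h_1·M_2 = 6(S'(3) - Δ_1) = -60.
Hence M_0 = -16, M_1 = 32, M_2 = -46.
On [0, 2], with S_0(t) = a_0 + b_0·t + c_0·t² + d_0·t³: c_0 = M_0/2 = -8, d_0 = (M_1 - M_0)/(6h_0) = 4, b_0 = Δ_0 - h_0(2M_0 + M_1)/6 = -6.

-8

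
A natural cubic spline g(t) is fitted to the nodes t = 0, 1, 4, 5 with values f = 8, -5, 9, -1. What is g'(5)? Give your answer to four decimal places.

Write m_i for g''(x_i). With h_i = 1, 3, 1 and divided differences Δ_i = -13, 14/3, -10, the continuity of g' gives the tridiagonal system
  1·m_0 + 8·m_1 + 3·m_2 = 6(Δ_1 - Δ_0) = 106
  3·m_1 + 8·m_2 + 1·m_3 = 6(Δ_2 - Δ_1) = -88
Natural end conditions: m_0 = m_3 = 0.
Hence m_0 = 0, m_1 = 1112/55, m_2 = -1022/55, m_3 = 0.
On [4, 5], g'(t) = b_2 + 2c_2·(t - 4) + 3d_2·(t - 4)² with b_2 = Δ_2 - h_2(2m_2 + m_3)/6 = -628/165, c_2 = m_2/2 = -511/55, d_2 = (m_3 - m_2)/(6h_2) = 511/165. So g'(5) = -2161/165.

-13.0970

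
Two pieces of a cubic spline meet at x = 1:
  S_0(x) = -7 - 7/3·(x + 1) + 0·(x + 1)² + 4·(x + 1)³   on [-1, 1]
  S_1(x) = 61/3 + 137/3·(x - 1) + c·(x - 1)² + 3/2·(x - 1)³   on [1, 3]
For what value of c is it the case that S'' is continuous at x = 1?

S_0''(x) = 0 + 24·(x + 1), so S_0''(1) = 48. On the right, S_1''(1) = 2c, so c = 24.

24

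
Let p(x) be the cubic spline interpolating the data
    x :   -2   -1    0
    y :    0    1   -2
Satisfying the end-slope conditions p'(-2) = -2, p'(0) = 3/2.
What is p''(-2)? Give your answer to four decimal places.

Let M_i = p''(x_i). Step sizes h_i = 1, 1; slopes of the chords Δ_i = (y_(i+1) - y_i)/h_i = 1, -3.
  1·M_0 + 4·M_1 + 1·M_2 = 6(Δ_1 - Δ_0) = -24
Clamped end conditions give two more equations: 2h_0·M_0 + h_0·M_1 = 6(Δ_0 - p'(-2)) = 18 and h_1·M_1 + 2h_1·M_2 = 6(p'(0) - Δ_1) = 27.
Hence M_0 = 67/4, M_1 = -31/2, M_2 = 85/4.

16.7500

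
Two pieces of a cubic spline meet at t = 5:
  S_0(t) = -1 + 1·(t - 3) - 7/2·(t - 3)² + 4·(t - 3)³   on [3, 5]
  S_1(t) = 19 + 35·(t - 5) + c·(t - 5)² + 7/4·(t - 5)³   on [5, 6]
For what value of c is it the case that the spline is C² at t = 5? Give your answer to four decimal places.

20.5000

S_0''(t) = -7 + 24·(t - 3), so S_0''(5) = 41. On the right, S_1''(5) = 2c, so c = 41/2.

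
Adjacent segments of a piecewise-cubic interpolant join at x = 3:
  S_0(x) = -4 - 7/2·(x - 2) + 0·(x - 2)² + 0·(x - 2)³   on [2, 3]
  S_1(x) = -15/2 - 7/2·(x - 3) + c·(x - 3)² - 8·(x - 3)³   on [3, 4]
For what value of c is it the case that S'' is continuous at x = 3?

0

S_0''(x) = 0 + 0·(x - 2), so S_0''(3) = 0. On the right, S_1''(3) = 2c, so c = 0.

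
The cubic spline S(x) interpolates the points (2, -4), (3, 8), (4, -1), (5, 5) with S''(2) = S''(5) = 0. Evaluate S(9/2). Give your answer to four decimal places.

-0.0250

With M_i denoting the second derivative at x_i, h_i = 1, 1, 1, and Δ_i = (y_(i+1) − y_i)/h_i = 12, -9, 6:
  1·M_0 + 4·M_1 + 1·M_2 = 6(Δ_1 - Δ_0) = -126
  1·M_1 + 4·M_2 + 1·M_3 = 6(Δ_2 - Δ_1) = 90
Natural end conditions: M_0 = M_3 = 0.
Solving the tridiagonal system: M_0 = 0, M_1 = -198/5, M_2 = 162/5, M_3 = 0.
On [4, 5], S(x) = -1 - 24/5·(x - 4) + 81/5·(x - 4)² - 27/5·(x - 4)³.
With (x - 4) = 1/2: S(9/2) = -1/40.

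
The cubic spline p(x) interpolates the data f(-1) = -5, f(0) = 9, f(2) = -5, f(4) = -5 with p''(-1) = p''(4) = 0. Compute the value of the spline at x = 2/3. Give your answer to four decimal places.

8.1987

With σ_i denoting the second derivative at x_i, h_i = 1, 2, 2, and Δ_i = (y_(i+1) − y_i)/h_i = 14, -7, 0:
  1·σ_0 + 6·σ_1 + 2·σ_2 = 6(Δ_1 - Δ_0) = -126
  2·σ_1 + 8·σ_2 + 2·σ_3 = 6(Δ_2 - Δ_1) = 42
Natural end conditions: σ_0 = σ_3 = 0.
Solving the tridiagonal system: σ_0 = 0, σ_1 = -273/11, σ_2 = 126/11, σ_3 = 0.
On [0, 2], p(x) = 9 + 63/11·x - 273/22·x² + 133/44·x³.
With x = 2/3: p(2/3) = 2435/297.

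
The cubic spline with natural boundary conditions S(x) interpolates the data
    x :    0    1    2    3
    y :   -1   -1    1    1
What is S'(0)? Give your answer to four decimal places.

-0.6667

Write σ_i for S''(x_i). With h_i = 1, 1, 1 and divided differences Δ_i = 0, 2, 0, the continuity of S' gives the tridiagonal system
  1·σ_0 + 4·σ_1 + 1·σ_2 = 6(Δ_1 - Δ_0) = 12
  1·σ_1 + 4·σ_2 + 1·σ_3 = 6(Δ_2 - Δ_1) = -12
Natural end conditions: σ_0 = σ_3 = 0.
Forward elimination and back-substitution give σ_0 = 0, σ_1 = 4, σ_2 = -4, σ_3 = 0.
On [0, 1], S'(x) = b_0 + 2c_0·x + 3d_0·x² with b_0 = Δ_0 - h_0(2σ_0 + σ_1)/6 = -2/3, c_0 = σ_0/2 = 0, d_0 = (σ_1 - σ_0)/(6h_0) = 2/3. So S'(0) = -2/3.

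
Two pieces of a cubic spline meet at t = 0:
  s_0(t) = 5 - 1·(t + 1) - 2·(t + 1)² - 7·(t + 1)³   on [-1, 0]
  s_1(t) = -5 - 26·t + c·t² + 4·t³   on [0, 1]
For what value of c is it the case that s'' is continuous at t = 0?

s_0''(t) = -4 - 42·(t + 1), so s_0''(0) = -46. On the right, s_1''(0) = 2c, so c = -23.

-23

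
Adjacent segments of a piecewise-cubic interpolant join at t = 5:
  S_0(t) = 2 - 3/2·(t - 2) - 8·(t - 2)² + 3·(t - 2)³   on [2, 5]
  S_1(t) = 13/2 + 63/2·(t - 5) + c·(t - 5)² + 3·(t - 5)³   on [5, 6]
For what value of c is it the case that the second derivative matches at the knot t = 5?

S_0''(t) = -16 + 18·(t - 2), so S_0''(5) = 38. On the right, S_1''(5) = 2c, so c = 19.

19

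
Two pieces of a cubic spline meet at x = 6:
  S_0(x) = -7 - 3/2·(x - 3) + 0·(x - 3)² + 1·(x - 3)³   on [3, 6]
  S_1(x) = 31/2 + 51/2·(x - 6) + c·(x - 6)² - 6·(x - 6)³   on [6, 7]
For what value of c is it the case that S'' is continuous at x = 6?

9

S_0''(x) = 0 + 6·(x - 3), so S_0''(6) = 18. On the right, S_1''(6) = 2c, so c = 9.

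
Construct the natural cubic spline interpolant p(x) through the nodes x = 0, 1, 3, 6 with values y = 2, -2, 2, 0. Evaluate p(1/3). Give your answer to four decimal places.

Let M_i = p''(x_i). Step sizes h_i = 1, 2, 3; slopes of the chords Δ_i = (y_(i+1) - y_i)/h_i = -4, 2, -2/3.
  1·M_0 + 6·M_1 + 2·M_2 = 6(Δ_1 - Δ_0) = 36
  2·M_1 + 10·M_2 + 3·M_3 = 6(Δ_2 - Δ_1) = -16
Natural end conditions: M_0 = M_3 = 0.
Hence M_0 = 0, M_1 = 7, M_2 = -3, M_3 = 0.
On [0, 1], p(x) = 2 - 31/6·x + 0·x² + 7/6·x³.
With x = 1/3: p(1/3) = 26/81.

0.3210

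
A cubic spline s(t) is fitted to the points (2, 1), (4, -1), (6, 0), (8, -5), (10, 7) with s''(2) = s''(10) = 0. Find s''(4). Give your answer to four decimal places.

With M_i denoting the second derivative at x_i, h_i = 2, 2, 2, 2, and Δ_i = (y_(i+1) − y_i)/h_i = -1, 1/2, -5/2, 6:
  2·M_0 + 8·M_1 + 2·M_2 = 6(Δ_1 - Δ_0) = 9
  2·M_1 + 8·M_2 + 2·M_3 = 6(Δ_2 - Δ_1) = -18
  2·M_2 + 8·M_3 + 2·M_4 = 6(Δ_3 - Δ_2) = 51
Natural end conditions: M_0 = M_4 = 0.
Solving the tridiagonal system: M_0 = 0, M_1 = 129/56, M_2 = -33/7, M_3 = 423/56, M_4 = 0.

2.3036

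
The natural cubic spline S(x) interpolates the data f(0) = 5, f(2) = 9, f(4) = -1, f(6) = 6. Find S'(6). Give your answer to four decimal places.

Let M_i = S''(x_i). Step sizes h_i = 2, 2, 2; slopes of the chords Δ_i = (y_(i+1) - y_i)/h_i = 2, -5, 7/2.
  2·M_0 + 8·M_1 + 2·M_2 = 6(Δ_1 - Δ_0) = -42
  2·M_1 + 8·M_2 + 2·M_3 = 6(Δ_2 - Δ_1) = 51
Natural end conditions: M_0 = M_3 = 0.
Solving the tridiagonal system: M_0 = 0, M_1 = -73/10, M_2 = 41/5, M_3 = 0.
On [4, 6], S'(x) = b_2 + 2c_2·(x - 4) + 3d_2·(x - 4)² with b_2 = Δ_2 - h_2(2M_2 + M_3)/6 = -59/30, c_2 = M_2/2 = 41/10, d_2 = (M_3 - M_2)/(6h_2) = -41/60. So S'(6) = 187/30.

6.2333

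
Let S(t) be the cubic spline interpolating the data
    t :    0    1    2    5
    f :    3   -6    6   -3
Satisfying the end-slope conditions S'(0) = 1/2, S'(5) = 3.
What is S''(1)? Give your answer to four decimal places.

51.1379

With M_i denoting the second derivative at x_i, h_i = 1, 1, 3, and Δ_i = (y_(i+1) − y_i)/h_i = -9, 12, -3:
  1·M_0 + 4·M_1 + 1·M_2 = 6(Δ_1 - Δ_0) = 126
  1·M_1 + 8·M_2 + 3·M_3 = 6(Δ_2 - Δ_1) = -90
Clamped end conditions give two more equations: 2h_0·M_0 + h_0·M_1 = 6(Δ_0 - S'(0)) = -57 and h_2·M_2 + 2h_2·M_3 = 6(S'(5) - Δ_2) = 36.
Forward elimination and back-substitution give M_0 = -1568/29, M_1 = 1483/29, M_2 = -710/29, M_3 = 529/29.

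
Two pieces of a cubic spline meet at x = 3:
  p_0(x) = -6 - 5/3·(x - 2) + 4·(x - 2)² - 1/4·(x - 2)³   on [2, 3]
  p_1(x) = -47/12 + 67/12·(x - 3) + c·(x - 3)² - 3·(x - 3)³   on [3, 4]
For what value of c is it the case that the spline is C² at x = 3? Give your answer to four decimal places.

3.2500

p_0''(x) = 8 - 3/2·(x - 2), so p_0''(3) = 13/2. On the right, p_1''(3) = 2c, so c = 13/4.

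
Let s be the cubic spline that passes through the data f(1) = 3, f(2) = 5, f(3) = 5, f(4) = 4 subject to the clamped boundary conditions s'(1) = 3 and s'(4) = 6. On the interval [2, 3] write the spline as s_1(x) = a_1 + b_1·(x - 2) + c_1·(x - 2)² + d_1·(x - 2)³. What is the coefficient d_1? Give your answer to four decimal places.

Let m_i = s''(x_i). Step sizes h_i = 1, 1, 1; slopes of the chords Δ_i = (y_(i+1) - y_i)/h_i = 2, 0, -1.
  1·m_0 + 4·m_1 + 1·m_2 = 6(Δ_1 - Δ_0) = -12
  1·m_1 + 4·m_2 + 1·m_3 = 6(Δ_2 - Δ_1) = -6
Clamped end conditions give two more equations: 2h_0·m_0 + h_0·m_1 = 6(Δ_0 - s'(1)) = -6 and h_2·m_2 + 2h_2·m_3 = 6(s'(4) - Δ_2) = 42.
Solving: m_0 = -14/5, m_1 = -2/5, m_2 = -38/5, m_3 = 124/5.
On [2, 3], with s_1(x) = a_1 + b_1·(x - 2) + c_1·(x - 2)² + d_1·(x - 2)³: c_1 = m_1/2 = -1/5, d_1 = (m_2 - m_1)/(6h_1) = -6/5, b_1 = Δ_1 - h_1(2m_1 + m_2)/6 = 7/5.

-1.2000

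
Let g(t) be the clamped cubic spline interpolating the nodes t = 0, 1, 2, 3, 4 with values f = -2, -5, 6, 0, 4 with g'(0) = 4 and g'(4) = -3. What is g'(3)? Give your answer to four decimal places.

-1.5179

With M_i denoting the second derivative at x_i, h_i = 1, 1, 1, 1, and Δ_i = (y_(i+1) − y_i)/h_i = -3, 11, -6, 4:
  1·M_0 + 4·M_1 + 1·M_2 = 6(Δ_1 - Δ_0) = 84
  1·M_1 + 4·M_2 + 1·M_3 = 6(Δ_2 - Δ_1) = -102
  1·M_2 + 4·M_3 + 1·M_4 = 6(Δ_3 - Δ_2) = 60
Clamped end conditions give two more equations: 2h_0·M_0 + h_0·M_1 = 6(Δ_0 - g'(0)) = -42 and h_3·M_3 + 2h_3·M_4 = 6(g'(4) - Δ_3) = -42.
Solving: M_0 = -1189/28, M_1 = 601/14, M_2 = -181/4, M_3 = 505/14, M_4 = -1093/28.
On [3, 4], g'(t) = b_3 + 2c_3·(t - 3) + 3d_3·(t - 3)² with b_3 = Δ_3 - h_3(2M_3 + M_4)/6 = -85/56, c_3 = M_3/2 = 505/28, d_3 = (M_4 - M_3)/(6h_3) = -701/56. So g'(3) = -85/56.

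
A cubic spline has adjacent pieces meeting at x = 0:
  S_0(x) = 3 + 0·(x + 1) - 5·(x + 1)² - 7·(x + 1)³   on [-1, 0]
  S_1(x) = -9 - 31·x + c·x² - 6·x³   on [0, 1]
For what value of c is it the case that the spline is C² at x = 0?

-26

S_0''(x) = -10 - 42·(x + 1), so S_0''(0) = -52. On the right, S_1''(0) = 2c, so c = -26.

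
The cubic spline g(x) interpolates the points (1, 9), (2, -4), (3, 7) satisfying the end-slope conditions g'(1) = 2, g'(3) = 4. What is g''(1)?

-80

With M_i denoting the second derivative at x_i, h_i = 1, 1, and Δ_i = (y_(i+1) − y_i)/h_i = -13, 11:
  1·M_0 + 4·M_1 + 1·M_2 = 6(Δ_1 - Δ_0) = 144
Clamped end conditions give two more equations: 2h_0·M_0 + h_0·M_1 = 6(Δ_0 - g'(1)) = -90 and h_1·M_1 + 2h_1·M_2 = 6(g'(3) - Δ_1) = -42.
Forward elimination and back-substitution give M_0 = -80, M_1 = 70, M_2 = -56.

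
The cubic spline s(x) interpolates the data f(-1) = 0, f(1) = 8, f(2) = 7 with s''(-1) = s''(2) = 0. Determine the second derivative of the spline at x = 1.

Put σ_i = s'' at the i-th knot. Here h = (2, 1) and Δ = (4, -1), so the interior equations h_(i-1)·σ_(i-1) + 2(h_(i-1)+h_i)·σ_i + h_i·σ_(i+1) = 6(Δ_i − Δ_(i-1)) read
  2·σ_0 + 6·σ_1 + 1·σ_2 = 6(Δ_1 - Δ_0) = -30
Natural end conditions: σ_0 = σ_2 = 0.
Forward elimination and back-substitution give σ_0 = 0, σ_1 = -5, σ_2 = 0.

-5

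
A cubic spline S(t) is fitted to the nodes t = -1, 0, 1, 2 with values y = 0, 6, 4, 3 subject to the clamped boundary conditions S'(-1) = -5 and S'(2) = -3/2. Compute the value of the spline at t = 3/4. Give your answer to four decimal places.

4.9891

Write σ_i for S''(x_i). With h_i = 1, 1, 1 and divided differences Δ_i = 6, -2, -1, the continuity of S' gives the tridiagonal system
  1·σ_0 + 4·σ_1 + 1·σ_2 = 6(Δ_1 - Δ_0) = -48
  1·σ_1 + 4·σ_2 + 1·σ_3 = 6(Δ_2 - Δ_1) = 6
Clamped end conditions give two more equations: 2h_0·σ_0 + h_0·σ_1 = 6(Δ_0 - S'(-1)) = 66 and h_2·σ_2 + 2h_2·σ_3 = 6(S'(2) - Δ_2) = -3.
Solving: σ_0 = 689/15, σ_1 = -388/15, σ_2 = 143/15, σ_3 = -94/15.
On [0, 1], S(t) = 6 + 151/30·t - 194/15·t² + 59/10·t³.
With t = 3/4: S(3/4) = 3193/640.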